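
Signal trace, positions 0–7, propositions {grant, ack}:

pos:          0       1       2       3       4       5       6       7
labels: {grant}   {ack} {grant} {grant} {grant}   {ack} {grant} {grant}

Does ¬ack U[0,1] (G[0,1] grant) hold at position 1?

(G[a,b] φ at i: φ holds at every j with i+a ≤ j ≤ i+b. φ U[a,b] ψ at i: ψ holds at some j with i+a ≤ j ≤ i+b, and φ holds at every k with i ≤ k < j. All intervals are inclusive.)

Need some j in [1,2] with G[0,1] grant, and ¬ack at every k in [1,j-1].
  j=1: G[0,1] grant — fails at 1.
  j=2: G[0,1] grant holds, but ¬ack fails at k=1 → not this j.
No j in the window works → until fails.

Does not hold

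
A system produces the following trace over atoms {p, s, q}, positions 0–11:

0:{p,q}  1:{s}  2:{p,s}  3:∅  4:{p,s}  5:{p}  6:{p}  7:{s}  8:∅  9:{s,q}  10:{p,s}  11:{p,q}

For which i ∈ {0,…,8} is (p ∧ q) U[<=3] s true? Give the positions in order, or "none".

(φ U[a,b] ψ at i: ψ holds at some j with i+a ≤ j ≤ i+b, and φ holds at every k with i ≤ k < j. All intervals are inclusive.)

0, 1, 2, 4, 7

Evaluate at each i in [0,8]:
  i=0: ✓ (rhs at j=1; lhs holds on [0,0])
  i=1: ✓ (rhs at j=1)
  i=2: ✓ (rhs at j=2)
  i=3: ✗ (lhs fails at k=3 before rhs at j=4)
  i=4: ✓ (rhs at j=4)
  i=5: ✗ (lhs fails at k=5 before rhs at j=7)
  i=6: ✗ (lhs fails at k=6 before rhs at j=7)
  i=7: ✓ (rhs at j=7)
  i=8: ✗ (lhs fails at k=8 before rhs at j=9)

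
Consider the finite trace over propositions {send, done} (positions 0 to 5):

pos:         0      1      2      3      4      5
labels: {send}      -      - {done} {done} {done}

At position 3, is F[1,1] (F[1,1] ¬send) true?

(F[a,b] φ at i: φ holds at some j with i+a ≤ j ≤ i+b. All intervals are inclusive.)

Holds

Check F[1,1] ¬send at each j in [4,4]:
  j=4: holds (witness at 5)
Found at j=4 → formula holds.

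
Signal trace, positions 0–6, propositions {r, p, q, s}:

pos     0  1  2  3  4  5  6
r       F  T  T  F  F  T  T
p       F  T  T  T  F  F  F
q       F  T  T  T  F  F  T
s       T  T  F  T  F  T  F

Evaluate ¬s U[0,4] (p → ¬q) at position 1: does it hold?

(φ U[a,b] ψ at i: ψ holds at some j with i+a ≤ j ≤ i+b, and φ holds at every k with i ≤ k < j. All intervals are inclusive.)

Does not hold

Need some j in [1,5] with (p → ¬q), and ¬s at every k in [1,j-1].
  j=1: (p → ¬q) false.
  j=2: (p → ¬q) false.
  j=3: (p → ¬q) false.
  j=4: (p → ¬q) holds, but ¬s fails at k=1 → not this j.
  j=5: (p → ¬q) holds, but ¬s fails at k=1 → not this j.
No j in the window works → until fails.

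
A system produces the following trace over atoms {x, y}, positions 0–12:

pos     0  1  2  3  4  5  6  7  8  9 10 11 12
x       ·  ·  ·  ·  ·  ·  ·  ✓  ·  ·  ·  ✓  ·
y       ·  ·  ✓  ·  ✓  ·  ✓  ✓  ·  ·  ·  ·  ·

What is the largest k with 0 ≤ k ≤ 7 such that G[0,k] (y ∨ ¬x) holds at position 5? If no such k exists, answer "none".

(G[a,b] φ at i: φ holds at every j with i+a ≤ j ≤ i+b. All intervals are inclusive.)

5

(y ∨ ¬x) must hold from j=5 onward; find where it first fails.
  j=5: holds
  j=6: holds
  j=7: holds
  j=8: holds
  j=9: holds
  j=10: holds
  j=11: fails
Holds on [5,10], so largest k = 5.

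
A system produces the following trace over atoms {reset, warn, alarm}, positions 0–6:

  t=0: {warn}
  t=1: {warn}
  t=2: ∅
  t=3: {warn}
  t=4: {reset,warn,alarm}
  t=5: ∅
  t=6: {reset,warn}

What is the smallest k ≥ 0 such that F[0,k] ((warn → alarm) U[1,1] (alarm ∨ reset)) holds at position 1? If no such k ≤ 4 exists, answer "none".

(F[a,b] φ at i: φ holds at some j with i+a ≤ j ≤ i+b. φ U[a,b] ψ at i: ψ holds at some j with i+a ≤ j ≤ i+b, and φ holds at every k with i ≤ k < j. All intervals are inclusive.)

Scan j = 1,2,… for ((warn → alarm) U[1,1] (alarm ∨ reset)):
  j=1: fails
  j=2: fails
  j=3: fails
  j=4: fails
  j=5: holds
First hit at j=5, so smallest k = 5-1 = 4.

4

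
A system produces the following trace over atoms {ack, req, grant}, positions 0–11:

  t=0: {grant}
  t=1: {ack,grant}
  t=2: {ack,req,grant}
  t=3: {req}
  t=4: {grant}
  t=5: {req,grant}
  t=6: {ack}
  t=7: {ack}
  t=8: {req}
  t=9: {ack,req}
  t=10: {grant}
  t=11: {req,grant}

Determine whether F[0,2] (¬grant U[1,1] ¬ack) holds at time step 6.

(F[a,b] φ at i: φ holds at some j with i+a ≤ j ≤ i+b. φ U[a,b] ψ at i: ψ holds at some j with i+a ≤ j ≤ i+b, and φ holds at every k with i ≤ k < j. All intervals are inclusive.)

Yes

Check (¬grant U[1,1] ¬ack) at each j in [6,8]:
  j=6: fails
  j=7: holds
  j=8: fails
Found at j=7 → formula holds.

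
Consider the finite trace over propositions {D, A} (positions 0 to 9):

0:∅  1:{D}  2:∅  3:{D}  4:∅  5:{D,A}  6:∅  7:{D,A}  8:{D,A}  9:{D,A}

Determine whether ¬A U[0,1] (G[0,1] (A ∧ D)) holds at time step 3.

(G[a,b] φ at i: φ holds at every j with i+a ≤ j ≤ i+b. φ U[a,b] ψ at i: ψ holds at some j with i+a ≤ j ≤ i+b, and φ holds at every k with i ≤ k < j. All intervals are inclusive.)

Need some j in [3,4] with G[0,1] (A ∧ D), and ¬A at every k in [3,j-1].
  j=3: G[0,1] (A ∧ D) — fails at 3.
  j=4: G[0,1] (A ∧ D) — fails at 4.
No j in the window works → until fails.

False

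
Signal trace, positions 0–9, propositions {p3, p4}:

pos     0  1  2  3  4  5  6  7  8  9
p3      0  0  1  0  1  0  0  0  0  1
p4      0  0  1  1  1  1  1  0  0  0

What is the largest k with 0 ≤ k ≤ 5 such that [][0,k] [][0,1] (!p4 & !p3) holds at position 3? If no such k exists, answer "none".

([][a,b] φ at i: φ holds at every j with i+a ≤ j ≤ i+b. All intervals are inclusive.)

[][0,1] (!p4 & !p3) must hold from j=3 onward; find where it first fails.
  j=3: fails → no k works.

none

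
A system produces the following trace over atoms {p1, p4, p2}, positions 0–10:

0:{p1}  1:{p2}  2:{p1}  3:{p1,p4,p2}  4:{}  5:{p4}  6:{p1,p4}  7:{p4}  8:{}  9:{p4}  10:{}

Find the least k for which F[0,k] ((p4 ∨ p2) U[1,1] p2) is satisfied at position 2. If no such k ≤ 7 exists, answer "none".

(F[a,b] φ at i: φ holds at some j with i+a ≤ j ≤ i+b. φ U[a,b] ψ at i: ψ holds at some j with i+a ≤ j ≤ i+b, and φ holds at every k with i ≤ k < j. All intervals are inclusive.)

Scan j = 2,3,… for ((p4 ∨ p2) U[1,1] p2):
  j=2: fails
  j=3: fails
  j=4: fails
  j=5: fails
  j=6: fails
  j=7: fails
  j=8: fails
  j=9: fails
No j in [2,9] satisfies it → none.

none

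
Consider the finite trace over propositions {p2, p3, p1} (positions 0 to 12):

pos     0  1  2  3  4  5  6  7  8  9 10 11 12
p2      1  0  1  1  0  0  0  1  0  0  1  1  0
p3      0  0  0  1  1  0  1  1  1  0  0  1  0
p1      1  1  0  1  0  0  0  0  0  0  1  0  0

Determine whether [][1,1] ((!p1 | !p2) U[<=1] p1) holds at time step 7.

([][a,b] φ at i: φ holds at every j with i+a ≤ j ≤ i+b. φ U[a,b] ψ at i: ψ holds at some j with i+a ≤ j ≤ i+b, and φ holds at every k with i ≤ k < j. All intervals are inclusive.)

Check ((!p1 | !p2) U[<=1] p1) at every j in [8,8]:
  j=8: fails
Fails at j=8 → formula fails.

No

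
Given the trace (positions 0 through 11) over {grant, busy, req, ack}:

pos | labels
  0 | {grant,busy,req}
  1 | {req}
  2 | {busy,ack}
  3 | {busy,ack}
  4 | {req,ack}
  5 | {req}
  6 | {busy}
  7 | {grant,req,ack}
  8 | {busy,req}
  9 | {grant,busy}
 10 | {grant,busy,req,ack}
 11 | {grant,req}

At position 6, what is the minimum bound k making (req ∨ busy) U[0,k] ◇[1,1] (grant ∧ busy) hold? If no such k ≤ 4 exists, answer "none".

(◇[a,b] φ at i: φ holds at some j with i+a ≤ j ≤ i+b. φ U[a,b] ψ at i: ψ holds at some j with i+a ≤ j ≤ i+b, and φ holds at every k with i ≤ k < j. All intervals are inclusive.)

Need earliest j ≥ 6 with ◇[1,1] (grant ∧ busy), and (req ∨ busy) at every k in [6,j-1].
  j=6: rhs fails.
  j=7: rhs fails.
  j=8: rhs holds; lhs holds on [6,7]. k = 2.

2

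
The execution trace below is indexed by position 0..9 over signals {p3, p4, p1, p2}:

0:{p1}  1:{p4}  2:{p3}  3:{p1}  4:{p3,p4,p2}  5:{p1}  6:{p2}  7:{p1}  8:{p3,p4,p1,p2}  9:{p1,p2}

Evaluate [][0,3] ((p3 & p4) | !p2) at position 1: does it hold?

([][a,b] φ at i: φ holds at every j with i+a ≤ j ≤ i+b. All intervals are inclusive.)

Holds

Check ((p3 & p4) | !p2) at every j in [1,4]:
  j=1: true
  j=2: true
  j=3: true
  j=4: true
All positions satisfy it → formula holds.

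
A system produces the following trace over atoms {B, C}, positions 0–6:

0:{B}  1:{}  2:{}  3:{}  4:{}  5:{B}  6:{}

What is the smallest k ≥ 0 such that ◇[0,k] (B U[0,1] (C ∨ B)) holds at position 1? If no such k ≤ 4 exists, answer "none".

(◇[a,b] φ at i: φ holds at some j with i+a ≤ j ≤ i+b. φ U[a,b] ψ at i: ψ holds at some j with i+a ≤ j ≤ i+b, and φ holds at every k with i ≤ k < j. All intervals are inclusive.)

Scan j = 1,2,… for (B U[0,1] (C ∨ B)):
  j=1: fails
  j=2: fails
  j=3: fails
  j=4: fails
  j=5: holds
First hit at j=5, so smallest k = 5-1 = 4.

4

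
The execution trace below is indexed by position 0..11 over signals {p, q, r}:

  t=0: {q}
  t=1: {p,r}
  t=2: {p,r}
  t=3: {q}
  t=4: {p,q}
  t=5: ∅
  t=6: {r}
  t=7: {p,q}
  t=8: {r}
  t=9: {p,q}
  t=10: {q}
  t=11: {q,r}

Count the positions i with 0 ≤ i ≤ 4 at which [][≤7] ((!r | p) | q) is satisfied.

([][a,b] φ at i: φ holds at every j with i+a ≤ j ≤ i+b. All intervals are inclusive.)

Evaluate at each i in [0,4]:
  i=0: ✗ (fails at j=6)
  i=1: ✗ (fails at j=6)
  i=2: ✗ (fails at j=6)
  i=3: ✗ (fails at j=6)
  i=4: ✗ (fails at j=6)
Positions where it holds: {} → 0.

0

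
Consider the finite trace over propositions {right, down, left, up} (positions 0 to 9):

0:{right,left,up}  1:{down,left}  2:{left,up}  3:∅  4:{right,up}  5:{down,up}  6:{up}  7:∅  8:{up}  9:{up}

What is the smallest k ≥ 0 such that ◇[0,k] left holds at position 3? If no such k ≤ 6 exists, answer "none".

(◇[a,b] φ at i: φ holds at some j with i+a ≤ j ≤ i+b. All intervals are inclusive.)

none

Scan j = 3,4,… for left:
  j=3: fails
  j=4: fails
  j=5: fails
  j=6: fails
  j=7: fails
  j=8: fails
  j=9: fails
No j in [3,9] satisfies it → none.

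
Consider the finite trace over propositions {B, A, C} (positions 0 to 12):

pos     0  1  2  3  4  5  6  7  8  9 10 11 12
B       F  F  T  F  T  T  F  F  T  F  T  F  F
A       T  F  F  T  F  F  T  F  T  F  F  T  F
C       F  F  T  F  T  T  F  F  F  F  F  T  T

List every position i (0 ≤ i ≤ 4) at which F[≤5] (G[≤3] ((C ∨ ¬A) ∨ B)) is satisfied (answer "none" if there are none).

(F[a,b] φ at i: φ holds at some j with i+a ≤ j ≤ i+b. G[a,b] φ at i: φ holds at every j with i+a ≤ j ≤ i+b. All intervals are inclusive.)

2, 3, 4

Evaluate at each i in [0,4]:
  i=0: ✗ (none in [0,5])
  i=1: ✗ (none in [1,6])
  i=2: ✓ (witness j=7)
  i=3: ✓ (witness j=7)
  i=4: ✓ (witness j=7)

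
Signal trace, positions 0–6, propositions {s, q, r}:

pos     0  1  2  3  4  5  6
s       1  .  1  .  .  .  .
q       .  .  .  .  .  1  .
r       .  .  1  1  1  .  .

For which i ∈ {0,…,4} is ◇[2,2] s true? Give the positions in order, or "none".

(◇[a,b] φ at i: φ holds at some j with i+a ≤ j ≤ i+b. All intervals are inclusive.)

Evaluate at each i in [0,4]:
  i=0: ✓ (witness j=2)
  i=1: ✗ (none in [3,3])
  i=2: ✗ (none in [4,4])
  i=3: ✗ (none in [5,5])
  i=4: ✗ (none in [6,6])

0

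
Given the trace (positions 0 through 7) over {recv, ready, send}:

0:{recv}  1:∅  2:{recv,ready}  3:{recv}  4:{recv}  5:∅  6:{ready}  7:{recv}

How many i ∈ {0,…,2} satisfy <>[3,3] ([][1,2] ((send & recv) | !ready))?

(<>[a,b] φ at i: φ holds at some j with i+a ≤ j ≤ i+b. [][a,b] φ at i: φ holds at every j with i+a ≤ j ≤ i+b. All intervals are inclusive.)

Evaluate at each i in [0,2]:
  i=0: ✓ (witness j=3)
  i=1: ✗ (none in [4,4])
  i=2: ✗ (none in [5,5])
Positions where it holds: {0} → 1.

1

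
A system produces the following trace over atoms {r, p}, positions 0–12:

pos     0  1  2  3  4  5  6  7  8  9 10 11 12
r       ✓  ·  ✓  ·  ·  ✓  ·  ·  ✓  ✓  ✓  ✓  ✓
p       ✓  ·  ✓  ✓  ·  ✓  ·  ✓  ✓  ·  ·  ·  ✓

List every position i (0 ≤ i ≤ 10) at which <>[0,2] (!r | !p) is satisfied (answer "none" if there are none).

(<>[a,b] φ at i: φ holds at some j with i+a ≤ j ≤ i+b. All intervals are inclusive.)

Evaluate at each i in [0,10]:
  i=0: ✓ (witness j=1)
  i=1: ✓ (witness j=1)
  i=2: ✓ (witness j=3)
  i=3: ✓ (witness j=3)
  i=4: ✓ (witness j=4)
  i=5: ✓ (witness j=6)
  i=6: ✓ (witness j=6)
  i=7: ✓ (witness j=7)
  i=8: ✓ (witness j=9)
  i=9: ✓ (witness j=9)
  i=10: ✓ (witness j=10)

0, 1, 2, 3, 4, 5, 6, 7, 8, 9, 10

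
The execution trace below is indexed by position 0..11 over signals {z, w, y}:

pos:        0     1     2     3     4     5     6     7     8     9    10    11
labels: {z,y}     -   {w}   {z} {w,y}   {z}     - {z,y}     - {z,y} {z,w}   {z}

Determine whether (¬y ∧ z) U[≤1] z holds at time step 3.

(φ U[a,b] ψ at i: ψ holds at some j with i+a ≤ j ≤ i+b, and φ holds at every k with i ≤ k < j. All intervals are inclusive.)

Yes

Need some j in [3,4] with z, and (¬y ∧ z) at every k in [3,j-1].
  j=3: z holds; no prefix to check → satisfied.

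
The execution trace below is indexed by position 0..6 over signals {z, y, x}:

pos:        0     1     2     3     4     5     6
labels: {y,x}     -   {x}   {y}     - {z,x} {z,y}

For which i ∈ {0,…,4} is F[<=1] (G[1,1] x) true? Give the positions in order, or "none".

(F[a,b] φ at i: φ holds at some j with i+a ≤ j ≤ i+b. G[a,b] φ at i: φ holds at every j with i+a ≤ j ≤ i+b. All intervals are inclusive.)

0, 1, 3, 4

Evaluate at each i in [0,4]:
  i=0: ✓ (witness j=1)
  i=1: ✓ (witness j=1)
  i=2: ✗ (none in [2,3])
  i=3: ✓ (witness j=4)
  i=4: ✓ (witness j=4)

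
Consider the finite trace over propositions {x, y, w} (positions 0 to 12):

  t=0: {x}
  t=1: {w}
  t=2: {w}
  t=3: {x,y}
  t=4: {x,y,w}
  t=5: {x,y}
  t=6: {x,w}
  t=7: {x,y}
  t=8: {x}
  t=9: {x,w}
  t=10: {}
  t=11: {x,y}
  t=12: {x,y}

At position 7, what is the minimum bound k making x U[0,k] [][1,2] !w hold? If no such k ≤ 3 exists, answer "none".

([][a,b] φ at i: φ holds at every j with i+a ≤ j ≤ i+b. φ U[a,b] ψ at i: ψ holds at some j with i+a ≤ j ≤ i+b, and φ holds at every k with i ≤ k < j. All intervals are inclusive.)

2

Need earliest j ≥ 7 with [][1,2] !w, and x at every k in [7,j-1].
  j=7: rhs fails.
  j=8: rhs fails.
  j=9: rhs holds; lhs holds on [7,8]. k = 2.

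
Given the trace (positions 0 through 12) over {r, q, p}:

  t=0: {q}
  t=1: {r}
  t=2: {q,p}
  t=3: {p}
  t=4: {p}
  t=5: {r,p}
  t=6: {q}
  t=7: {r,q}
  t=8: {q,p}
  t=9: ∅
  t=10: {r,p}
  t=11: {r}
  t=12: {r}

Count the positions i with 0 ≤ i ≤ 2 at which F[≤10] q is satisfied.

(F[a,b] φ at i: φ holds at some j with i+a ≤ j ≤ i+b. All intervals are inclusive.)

Evaluate at each i in [0,2]:
  i=0: ✓ (witness j=0)
  i=1: ✓ (witness j=2)
  i=2: ✓ (witness j=2)
Positions where it holds: {0, 1, 2} → 3.

3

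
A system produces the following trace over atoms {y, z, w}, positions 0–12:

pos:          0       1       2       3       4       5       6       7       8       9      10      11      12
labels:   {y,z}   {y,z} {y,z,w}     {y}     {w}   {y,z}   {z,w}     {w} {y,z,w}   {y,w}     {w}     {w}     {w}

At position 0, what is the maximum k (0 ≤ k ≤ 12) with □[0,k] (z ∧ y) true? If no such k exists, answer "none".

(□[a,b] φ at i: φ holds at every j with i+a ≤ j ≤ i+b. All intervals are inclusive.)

2

(z ∧ y) must hold from j=0 onward; find where it first fails.
  j=0: holds
  j=1: holds
  j=2: holds
  j=3: fails
Holds on [0,2], so largest k = 2.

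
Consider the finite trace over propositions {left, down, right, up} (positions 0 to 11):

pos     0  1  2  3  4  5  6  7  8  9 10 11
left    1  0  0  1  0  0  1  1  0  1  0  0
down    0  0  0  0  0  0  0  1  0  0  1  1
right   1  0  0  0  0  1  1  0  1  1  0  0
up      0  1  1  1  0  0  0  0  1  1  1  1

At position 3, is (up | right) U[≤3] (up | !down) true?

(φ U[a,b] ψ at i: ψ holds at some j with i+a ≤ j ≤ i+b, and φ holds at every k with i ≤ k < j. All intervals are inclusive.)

Need some j in [3,6] with (up | !down), and (up | right) at every k in [3,j-1].
  j=3: (up | !down) holds; no prefix to check → satisfied.

Holds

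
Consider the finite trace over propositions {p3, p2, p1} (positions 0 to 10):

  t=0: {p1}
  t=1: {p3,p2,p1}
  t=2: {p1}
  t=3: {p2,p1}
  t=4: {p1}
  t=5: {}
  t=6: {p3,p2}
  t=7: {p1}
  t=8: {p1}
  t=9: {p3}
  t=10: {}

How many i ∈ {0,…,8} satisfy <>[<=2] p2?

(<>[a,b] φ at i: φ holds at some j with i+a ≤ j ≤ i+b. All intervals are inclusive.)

7

Evaluate at each i in [0,8]:
  i=0: ✓ (witness j=1)
  i=1: ✓ (witness j=1)
  i=2: ✓ (witness j=3)
  i=3: ✓ (witness j=3)
  i=4: ✓ (witness j=6)
  i=5: ✓ (witness j=6)
  i=6: ✓ (witness j=6)
  i=7: ✗ (none in [7,9])
  i=8: ✗ (none in [8,10])
Positions where it holds: {0, 1, 2, 3, 4, 5, 6} → 7.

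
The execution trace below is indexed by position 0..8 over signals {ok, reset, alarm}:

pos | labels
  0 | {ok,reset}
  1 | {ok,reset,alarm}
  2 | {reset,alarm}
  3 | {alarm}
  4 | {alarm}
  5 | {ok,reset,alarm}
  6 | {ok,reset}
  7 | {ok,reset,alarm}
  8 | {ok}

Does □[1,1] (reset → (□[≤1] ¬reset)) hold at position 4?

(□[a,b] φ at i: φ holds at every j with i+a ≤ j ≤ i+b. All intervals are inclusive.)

No

Check (reset → (□[≤1] ¬reset)) at every j in [5,5]:
  j=5: antecedent true; consequent fails at 5 → ✗
Fails at j=5 → formula fails.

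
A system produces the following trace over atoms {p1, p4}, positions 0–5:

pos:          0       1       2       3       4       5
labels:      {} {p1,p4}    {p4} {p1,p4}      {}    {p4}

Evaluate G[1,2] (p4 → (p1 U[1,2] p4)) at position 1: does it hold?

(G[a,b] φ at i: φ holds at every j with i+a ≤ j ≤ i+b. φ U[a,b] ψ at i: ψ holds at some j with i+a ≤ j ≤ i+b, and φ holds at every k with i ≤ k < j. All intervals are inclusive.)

Does not hold

Check (p4 → (p1 U[1,2] p4)) at every j in [2,3]:
  j=2: antecedent true; consequent fails → ✗
  j=3: antecedent true; consequent fails → ✗
Fails at j=2 → formula fails.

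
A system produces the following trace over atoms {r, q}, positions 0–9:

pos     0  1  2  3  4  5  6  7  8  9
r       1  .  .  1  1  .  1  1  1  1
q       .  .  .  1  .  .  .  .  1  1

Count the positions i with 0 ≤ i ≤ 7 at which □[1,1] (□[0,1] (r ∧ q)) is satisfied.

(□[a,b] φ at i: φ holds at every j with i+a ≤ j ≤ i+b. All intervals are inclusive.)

1

Evaluate at each i in [0,7]:
  i=0: ✗ (fails at j=1)
  i=1: ✗ (fails at j=2)
  i=2: ✗ (fails at j=3)
  i=3: ✗ (fails at j=4)
  i=4: ✗ (fails at j=5)
  i=5: ✗ (fails at j=6)
  i=6: ✗ (fails at j=7)
  i=7: ✓ (all of [8,8])
Positions where it holds: {7} → 1.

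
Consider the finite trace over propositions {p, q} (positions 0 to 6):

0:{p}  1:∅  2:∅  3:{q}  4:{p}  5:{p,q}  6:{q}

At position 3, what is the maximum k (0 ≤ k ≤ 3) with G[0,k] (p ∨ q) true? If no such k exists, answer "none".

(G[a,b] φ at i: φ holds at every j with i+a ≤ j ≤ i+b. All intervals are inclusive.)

(p ∨ q) must hold from j=3 onward; find where it first fails.
  j=3: holds
  j=4: holds
  j=5: holds
  j=6: holds
Holds through j=6; largest k = 3.

3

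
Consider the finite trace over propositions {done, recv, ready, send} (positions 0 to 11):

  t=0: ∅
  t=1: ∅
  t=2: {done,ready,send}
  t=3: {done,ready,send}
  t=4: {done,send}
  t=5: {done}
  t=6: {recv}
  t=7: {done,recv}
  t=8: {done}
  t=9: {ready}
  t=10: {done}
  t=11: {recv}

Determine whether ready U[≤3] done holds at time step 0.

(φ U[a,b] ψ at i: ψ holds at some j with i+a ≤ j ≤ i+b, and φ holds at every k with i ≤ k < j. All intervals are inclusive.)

Need some j in [0,3] with done, and ready at every k in [0,j-1].
  j=0: done false.
  j=1: done false.
  j=2: done holds, but ready fails at k=0 → not this j.
  j=3: done holds, but ready fails at k=0 → not this j.
No j in the window works → until fails.

Does not hold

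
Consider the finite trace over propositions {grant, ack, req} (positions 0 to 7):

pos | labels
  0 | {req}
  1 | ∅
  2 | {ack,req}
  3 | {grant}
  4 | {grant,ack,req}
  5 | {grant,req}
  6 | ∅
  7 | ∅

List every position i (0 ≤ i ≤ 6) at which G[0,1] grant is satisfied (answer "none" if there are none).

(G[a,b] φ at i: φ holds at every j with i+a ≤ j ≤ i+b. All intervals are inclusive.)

3, 4

Evaluate at each i in [0,6]:
  i=0: ✗ (fails at j=0)
  i=1: ✗ (fails at j=1)
  i=2: ✗ (fails at j=2)
  i=3: ✓ (all of [3,4])
  i=4: ✓ (all of [4,5])
  i=5: ✗ (fails at j=6)
  i=6: ✗ (fails at j=6)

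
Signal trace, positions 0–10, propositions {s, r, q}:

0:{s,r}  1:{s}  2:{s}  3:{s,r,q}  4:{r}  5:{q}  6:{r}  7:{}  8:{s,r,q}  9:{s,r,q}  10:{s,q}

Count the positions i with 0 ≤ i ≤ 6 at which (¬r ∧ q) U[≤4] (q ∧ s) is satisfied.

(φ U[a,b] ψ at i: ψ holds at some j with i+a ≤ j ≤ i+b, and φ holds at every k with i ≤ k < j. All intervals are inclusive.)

Evaluate at each i in [0,6]:
  i=0: ✗ (lhs fails at k=0 before rhs at j=3)
  i=1: ✗ (lhs fails at k=1 before rhs at j=3)
  i=2: ✗ (lhs fails at k=2 before rhs at j=3)
  i=3: ✓ (rhs at j=3)
  i=4: ✗ (lhs fails at k=4 before rhs at j=8)
  i=5: ✗ (lhs fails at k=6 before rhs at j=8)
  i=6: ✗ (lhs fails at k=6 before rhs at j=8)
Positions where it holds: {3} → 1.

1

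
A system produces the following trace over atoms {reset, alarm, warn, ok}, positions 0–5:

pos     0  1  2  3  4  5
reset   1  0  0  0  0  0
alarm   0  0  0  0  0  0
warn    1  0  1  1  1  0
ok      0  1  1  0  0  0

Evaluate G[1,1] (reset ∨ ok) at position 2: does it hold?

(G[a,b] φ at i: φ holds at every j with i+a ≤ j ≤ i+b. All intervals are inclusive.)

False

Check (reset ∨ ok) at every j in [3,3]:
  j=3: false
Fails at j=3 → formula fails.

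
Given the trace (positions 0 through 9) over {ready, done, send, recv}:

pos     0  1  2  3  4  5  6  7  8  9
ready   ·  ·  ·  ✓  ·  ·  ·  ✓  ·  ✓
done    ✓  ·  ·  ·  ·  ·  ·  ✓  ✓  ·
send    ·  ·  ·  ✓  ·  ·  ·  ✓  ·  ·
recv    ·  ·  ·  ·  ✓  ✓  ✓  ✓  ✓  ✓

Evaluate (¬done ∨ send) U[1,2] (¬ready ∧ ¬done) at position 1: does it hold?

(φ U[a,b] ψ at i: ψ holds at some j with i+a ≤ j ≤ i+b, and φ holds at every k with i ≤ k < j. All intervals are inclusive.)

Need some j in [2,3] with (¬ready ∧ ¬done), and (¬done ∨ send) at every k in [1,j-1].
  j=2: (¬ready ∧ ¬done) holds; (¬done ∨ send) holds at every k in [1,1] → satisfied.

True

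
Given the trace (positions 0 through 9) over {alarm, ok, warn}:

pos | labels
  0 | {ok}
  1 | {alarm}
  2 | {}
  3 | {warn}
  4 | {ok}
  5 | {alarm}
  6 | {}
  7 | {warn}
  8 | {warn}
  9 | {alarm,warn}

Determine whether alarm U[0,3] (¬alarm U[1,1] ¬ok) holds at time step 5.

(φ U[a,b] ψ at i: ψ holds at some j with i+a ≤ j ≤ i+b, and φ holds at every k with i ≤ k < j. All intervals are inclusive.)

Need some j in [5,8] with (¬alarm U[1,1] ¬ok), and alarm at every k in [5,j-1].
  j=5: (¬alarm U[1,1] ¬ok) — fails.
  j=6: (¬alarm U[1,1] ¬ok) holds; alarm holds at every k in [5,5] → satisfied.

Yes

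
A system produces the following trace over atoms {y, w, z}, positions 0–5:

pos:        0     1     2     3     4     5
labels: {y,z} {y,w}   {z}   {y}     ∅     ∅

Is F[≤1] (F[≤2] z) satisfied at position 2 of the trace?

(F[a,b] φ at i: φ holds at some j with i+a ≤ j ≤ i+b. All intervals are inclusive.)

Check F[≤2] z at each j in [2,3]:
  j=2: holds (witness at 2)
  j=3: fails (none in [3,5])
Found at j=2 → formula holds.

Holds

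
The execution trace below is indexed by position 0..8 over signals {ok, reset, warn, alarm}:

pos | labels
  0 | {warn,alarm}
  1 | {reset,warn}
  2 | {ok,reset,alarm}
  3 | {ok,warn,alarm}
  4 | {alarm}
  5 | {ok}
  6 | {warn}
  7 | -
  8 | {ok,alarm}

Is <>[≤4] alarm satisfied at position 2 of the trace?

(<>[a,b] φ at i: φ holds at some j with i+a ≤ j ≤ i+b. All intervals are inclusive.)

Check alarm at each j in [2,6]:
  j=2: true
  j=3: true
  j=4: true
  j=5: false
  j=6: false
Found at j=2 → formula holds.

Holds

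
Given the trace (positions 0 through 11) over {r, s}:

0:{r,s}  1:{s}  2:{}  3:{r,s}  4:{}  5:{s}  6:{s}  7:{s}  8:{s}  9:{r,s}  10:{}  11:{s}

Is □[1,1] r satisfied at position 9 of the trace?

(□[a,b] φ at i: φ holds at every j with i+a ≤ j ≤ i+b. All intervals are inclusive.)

Check r at every j in [10,10]:
  j=10: false
Fails at j=10 → formula fails.

Does not hold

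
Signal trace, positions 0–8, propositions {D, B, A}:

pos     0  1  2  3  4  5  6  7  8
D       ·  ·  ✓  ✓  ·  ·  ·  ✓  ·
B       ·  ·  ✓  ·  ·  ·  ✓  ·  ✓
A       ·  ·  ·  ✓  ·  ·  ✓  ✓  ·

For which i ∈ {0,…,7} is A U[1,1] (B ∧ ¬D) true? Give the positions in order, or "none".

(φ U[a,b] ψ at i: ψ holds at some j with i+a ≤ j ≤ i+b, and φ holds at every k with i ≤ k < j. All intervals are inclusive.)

Evaluate at each i in [0,7]:
  i=0: ✗ (no rhs in [1,1])
  i=1: ✗ (no rhs in [2,2])
  i=2: ✗ (no rhs in [3,3])
  i=3: ✗ (no rhs in [4,4])
  i=4: ✗ (no rhs in [5,5])
  i=5: ✗ (lhs fails at k=5 before rhs at j=6)
  i=6: ✗ (no rhs in [7,7])
  i=7: ✓ (rhs at j=8; lhs holds on [7,7])

7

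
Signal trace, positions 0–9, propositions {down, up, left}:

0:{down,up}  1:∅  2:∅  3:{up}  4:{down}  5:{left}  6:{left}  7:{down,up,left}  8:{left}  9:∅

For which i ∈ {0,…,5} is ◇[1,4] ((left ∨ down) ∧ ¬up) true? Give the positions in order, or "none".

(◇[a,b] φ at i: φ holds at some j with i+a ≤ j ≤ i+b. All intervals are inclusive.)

Evaluate at each i in [0,5]:
  i=0: ✓ (witness j=4)
  i=1: ✓ (witness j=4)
  i=2: ✓ (witness j=4)
  i=3: ✓ (witness j=4)
  i=4: ✓ (witness j=5)
  i=5: ✓ (witness j=6)

0, 1, 2, 3, 4, 5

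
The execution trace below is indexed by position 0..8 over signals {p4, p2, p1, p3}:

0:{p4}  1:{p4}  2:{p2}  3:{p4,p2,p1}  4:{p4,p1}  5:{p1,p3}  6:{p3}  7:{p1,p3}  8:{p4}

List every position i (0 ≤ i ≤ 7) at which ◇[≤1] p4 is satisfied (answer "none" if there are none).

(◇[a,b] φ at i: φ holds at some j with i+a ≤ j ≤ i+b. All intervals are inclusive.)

0, 1, 2, 3, 4, 7

Evaluate at each i in [0,7]:
  i=0: ✓ (witness j=0)
  i=1: ✓ (witness j=1)
  i=2: ✓ (witness j=3)
  i=3: ✓ (witness j=3)
  i=4: ✓ (witness j=4)
  i=5: ✗ (none in [5,6])
  i=6: ✗ (none in [6,7])
  i=7: ✓ (witness j=8)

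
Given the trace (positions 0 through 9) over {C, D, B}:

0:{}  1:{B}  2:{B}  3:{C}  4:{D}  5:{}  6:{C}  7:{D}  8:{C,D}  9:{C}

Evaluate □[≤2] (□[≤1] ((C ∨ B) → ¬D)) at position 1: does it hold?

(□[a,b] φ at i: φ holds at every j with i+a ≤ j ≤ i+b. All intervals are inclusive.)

Holds

Check □[≤1] ((C ∨ B) → ¬D) at every j in [1,3]:
  j=1: holds on [1,2]
  j=2: holds on [2,3]
  j=3: holds on [3,4]
All positions satisfy it → formula holds.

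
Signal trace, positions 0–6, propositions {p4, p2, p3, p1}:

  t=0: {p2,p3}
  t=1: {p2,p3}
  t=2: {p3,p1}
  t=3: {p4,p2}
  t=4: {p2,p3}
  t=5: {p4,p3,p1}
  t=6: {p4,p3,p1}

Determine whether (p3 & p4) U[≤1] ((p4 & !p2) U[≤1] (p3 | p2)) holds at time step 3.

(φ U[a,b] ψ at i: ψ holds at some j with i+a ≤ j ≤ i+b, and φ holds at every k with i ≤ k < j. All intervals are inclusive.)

Need some j in [3,4] with ((p4 & !p2) U[≤1] (p3 | p2)), and (p3 & p4) at every k in [3,j-1].
  j=3: ((p4 & !p2) U[≤1] (p3 | p2)) holds; no prefix to check → satisfied.

True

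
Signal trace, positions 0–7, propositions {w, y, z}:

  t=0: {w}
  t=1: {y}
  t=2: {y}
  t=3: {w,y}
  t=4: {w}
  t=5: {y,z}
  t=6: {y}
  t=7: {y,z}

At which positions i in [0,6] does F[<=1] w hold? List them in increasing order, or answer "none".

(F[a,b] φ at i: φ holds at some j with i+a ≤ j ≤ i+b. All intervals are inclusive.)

0, 2, 3, 4

Evaluate at each i in [0,6]:
  i=0: ✓ (witness j=0)
  i=1: ✗ (none in [1,2])
  i=2: ✓ (witness j=3)
  i=3: ✓ (witness j=3)
  i=4: ✓ (witness j=4)
  i=5: ✗ (none in [5,6])
  i=6: ✗ (none in [6,7])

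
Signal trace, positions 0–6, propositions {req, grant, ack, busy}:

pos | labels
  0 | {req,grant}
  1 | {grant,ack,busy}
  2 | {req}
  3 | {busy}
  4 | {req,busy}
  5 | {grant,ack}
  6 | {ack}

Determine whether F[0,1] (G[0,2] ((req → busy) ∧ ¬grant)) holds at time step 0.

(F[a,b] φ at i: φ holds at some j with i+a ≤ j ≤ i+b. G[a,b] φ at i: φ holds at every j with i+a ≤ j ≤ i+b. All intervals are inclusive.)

No

Check G[0,2] ((req → busy) ∧ ¬grant) at each j in [0,1]:
  j=0: fails at 0
  j=1: fails at 1
No position in the window satisfies it → formula fails.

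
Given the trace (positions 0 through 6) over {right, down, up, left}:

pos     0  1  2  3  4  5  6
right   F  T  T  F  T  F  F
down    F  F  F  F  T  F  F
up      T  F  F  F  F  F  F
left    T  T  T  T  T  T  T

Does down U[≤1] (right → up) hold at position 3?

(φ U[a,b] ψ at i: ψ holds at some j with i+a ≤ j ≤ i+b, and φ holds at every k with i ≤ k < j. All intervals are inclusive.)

True

Need some j in [3,4] with (right → up), and down at every k in [3,j-1].
  j=3: (right → up) holds; no prefix to check → satisfied.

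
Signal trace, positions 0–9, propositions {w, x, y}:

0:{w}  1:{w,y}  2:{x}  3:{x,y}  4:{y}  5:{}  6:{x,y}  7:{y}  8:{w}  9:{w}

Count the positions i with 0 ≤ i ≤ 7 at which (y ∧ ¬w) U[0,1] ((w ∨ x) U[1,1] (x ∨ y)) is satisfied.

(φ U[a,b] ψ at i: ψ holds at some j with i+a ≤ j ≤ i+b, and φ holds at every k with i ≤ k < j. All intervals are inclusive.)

5

Evaluate at each i in [0,7]:
  i=0: ✓ (rhs at j=0)
  i=1: ✓ (rhs at j=1)
  i=2: ✓ (rhs at j=2)
  i=3: ✓ (rhs at j=3)
  i=4: ✗ (no rhs in [4,5])
  i=5: ✗ (lhs fails at k=5 before rhs at j=6)
  i=6: ✓ (rhs at j=6)
  i=7: ✗ (no rhs in [7,8])
Positions where it holds: {0, 1, 2, 3, 6} → 5.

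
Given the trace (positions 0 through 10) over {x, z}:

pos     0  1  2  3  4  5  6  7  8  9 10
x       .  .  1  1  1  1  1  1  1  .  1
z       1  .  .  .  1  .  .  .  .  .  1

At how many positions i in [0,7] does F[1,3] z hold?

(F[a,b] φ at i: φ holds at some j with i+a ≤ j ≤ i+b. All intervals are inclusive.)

Evaluate at each i in [0,7]:
  i=0: ✗ (none in [1,3])
  i=1: ✓ (witness j=4)
  i=2: ✓ (witness j=4)
  i=3: ✓ (witness j=4)
  i=4: ✗ (none in [5,7])
  i=5: ✗ (none in [6,8])
  i=6: ✗ (none in [7,9])
  i=7: ✓ (witness j=10)
Positions where it holds: {1, 2, 3, 7} → 4.

4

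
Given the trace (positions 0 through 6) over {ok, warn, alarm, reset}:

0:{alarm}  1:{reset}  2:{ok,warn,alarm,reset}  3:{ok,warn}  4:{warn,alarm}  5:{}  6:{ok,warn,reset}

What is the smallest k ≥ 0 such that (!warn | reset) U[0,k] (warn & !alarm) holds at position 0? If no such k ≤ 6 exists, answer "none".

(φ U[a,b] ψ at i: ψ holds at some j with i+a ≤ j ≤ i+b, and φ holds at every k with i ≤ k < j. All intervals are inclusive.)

3

Need earliest j ≥ 0 with (warn & !alarm), and (!warn | reset) at every k in [0,j-1].
  j=0: rhs fails.
  j=1: rhs fails.
  j=2: rhs fails.
  j=3: rhs holds; lhs holds on [0,2]. k = 3.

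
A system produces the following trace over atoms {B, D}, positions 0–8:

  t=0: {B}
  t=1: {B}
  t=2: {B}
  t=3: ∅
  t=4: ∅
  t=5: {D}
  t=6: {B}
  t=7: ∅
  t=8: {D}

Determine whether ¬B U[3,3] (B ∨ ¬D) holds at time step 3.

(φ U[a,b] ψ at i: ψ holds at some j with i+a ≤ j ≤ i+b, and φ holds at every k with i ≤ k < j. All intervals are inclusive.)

Yes

Need some j in [6,6] with (B ∨ ¬D), and ¬B at every k in [3,j-1].
  j=6: (B ∨ ¬D) holds; ¬B holds at every k in [3,5] → satisfied.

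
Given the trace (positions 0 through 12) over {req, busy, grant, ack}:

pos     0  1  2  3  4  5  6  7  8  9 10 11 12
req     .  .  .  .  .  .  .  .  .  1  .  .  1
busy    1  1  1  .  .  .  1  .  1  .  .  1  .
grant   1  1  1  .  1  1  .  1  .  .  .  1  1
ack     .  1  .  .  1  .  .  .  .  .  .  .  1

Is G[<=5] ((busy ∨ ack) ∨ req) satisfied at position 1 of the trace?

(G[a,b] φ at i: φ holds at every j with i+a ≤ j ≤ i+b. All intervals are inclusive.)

No

Check ((busy ∨ ack) ∨ req) at every j in [1,6]:
  j=1: true
  j=2: true
  j=3: false
  j=4: true
  j=5: false
  j=6: true
Fails at j=3 → formula fails.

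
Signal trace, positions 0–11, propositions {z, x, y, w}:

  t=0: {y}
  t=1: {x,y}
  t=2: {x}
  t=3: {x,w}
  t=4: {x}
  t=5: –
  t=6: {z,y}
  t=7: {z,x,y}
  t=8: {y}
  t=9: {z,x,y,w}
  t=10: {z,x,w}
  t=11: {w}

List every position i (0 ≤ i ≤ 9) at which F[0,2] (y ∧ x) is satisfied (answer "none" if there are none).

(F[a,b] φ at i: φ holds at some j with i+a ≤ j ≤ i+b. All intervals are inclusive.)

0, 1, 5, 6, 7, 8, 9

Evaluate at each i in [0,9]:
  i=0: ✓ (witness j=1)
  i=1: ✓ (witness j=1)
  i=2: ✗ (none in [2,4])
  i=3: ✗ (none in [3,5])
  i=4: ✗ (none in [4,6])
  i=5: ✓ (witness j=7)
  i=6: ✓ (witness j=7)
  i=7: ✓ (witness j=7)
  i=8: ✓ (witness j=9)
  i=9: ✓ (witness j=9)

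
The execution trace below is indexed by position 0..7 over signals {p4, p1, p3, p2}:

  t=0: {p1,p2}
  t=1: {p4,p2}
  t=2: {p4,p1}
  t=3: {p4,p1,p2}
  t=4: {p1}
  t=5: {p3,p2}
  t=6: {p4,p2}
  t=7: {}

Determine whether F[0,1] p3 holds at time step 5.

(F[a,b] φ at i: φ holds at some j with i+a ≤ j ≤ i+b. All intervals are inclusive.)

Check p3 at each j in [5,6]:
  j=5: true
  j=6: false
Found at j=5 → formula holds.

True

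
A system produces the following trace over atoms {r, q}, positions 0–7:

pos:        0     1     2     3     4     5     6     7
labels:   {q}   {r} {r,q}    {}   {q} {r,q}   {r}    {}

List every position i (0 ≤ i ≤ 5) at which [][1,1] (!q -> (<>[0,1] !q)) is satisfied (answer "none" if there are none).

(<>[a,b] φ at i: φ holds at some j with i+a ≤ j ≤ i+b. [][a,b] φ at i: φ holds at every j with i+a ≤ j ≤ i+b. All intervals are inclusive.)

0, 1, 2, 3, 4, 5

Evaluate at each i in [0,5]:
  i=0: ✓ (all of [1,1])
  i=1: ✓ (all of [2,2])
  i=2: ✓ (all of [3,3])
  i=3: ✓ (all of [4,4])
  i=4: ✓ (all of [5,5])
  i=5: ✓ (all of [6,6])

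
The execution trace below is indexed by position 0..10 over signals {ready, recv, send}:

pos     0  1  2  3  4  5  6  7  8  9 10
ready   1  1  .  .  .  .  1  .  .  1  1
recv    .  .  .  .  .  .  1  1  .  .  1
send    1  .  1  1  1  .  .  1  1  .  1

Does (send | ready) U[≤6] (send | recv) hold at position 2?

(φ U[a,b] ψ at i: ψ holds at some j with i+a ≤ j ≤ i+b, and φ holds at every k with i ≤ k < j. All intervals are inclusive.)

Holds

Need some j in [2,8] with (send | recv), and (send | ready) at every k in [2,j-1].
  j=2: (send | recv) holds; no prefix to check → satisfied.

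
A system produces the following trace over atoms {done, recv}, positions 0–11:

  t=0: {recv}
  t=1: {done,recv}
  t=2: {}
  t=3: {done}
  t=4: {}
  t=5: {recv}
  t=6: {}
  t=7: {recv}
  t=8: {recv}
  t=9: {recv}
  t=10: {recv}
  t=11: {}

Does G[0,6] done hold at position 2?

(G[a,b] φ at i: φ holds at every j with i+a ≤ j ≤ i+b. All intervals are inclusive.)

Check done at every j in [2,8]:
  j=2: false
  j=3: true
  j=4: false
  j=5: false
  j=6: false
  j=7: false
  j=8: false
Fails at j=2 → formula fails.

False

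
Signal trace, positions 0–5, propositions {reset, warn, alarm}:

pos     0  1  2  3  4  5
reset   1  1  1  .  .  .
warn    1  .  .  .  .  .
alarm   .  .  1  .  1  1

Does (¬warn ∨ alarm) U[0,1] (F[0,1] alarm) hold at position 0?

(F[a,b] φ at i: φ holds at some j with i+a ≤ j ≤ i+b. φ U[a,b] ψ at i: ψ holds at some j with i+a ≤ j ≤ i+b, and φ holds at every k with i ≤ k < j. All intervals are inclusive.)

Does not hold

Need some j in [0,1] with F[0,1] alarm, and (¬warn ∨ alarm) at every k in [0,j-1].
  j=0: F[0,1] alarm — fails (none in [0,1]).
  j=1: F[0,1] alarm holds, but (¬warn ∨ alarm) fails at k=0 → not this j.
No j in the window works → until fails.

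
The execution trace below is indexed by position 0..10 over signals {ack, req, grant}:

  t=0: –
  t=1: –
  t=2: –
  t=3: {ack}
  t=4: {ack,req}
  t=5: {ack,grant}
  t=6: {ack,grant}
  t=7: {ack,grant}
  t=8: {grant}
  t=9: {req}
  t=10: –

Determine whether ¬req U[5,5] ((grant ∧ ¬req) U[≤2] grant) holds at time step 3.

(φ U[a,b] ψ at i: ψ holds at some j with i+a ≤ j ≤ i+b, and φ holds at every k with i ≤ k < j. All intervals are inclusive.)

False

Need some j in [8,8] with ((grant ∧ ¬req) U[≤2] grant), and ¬req at every k in [3,j-1].
  j=8: ((grant ∧ ¬req) U[≤2] grant) holds, but ¬req fails at k=4 → not this j.
No j in the window works → until fails.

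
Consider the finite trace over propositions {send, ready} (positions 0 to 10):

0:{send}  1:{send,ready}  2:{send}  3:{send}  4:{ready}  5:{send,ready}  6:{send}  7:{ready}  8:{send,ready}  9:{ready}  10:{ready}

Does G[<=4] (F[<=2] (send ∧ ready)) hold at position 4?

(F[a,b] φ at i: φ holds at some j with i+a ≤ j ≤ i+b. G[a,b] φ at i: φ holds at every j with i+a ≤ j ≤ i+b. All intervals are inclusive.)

True

Check F[<=2] (send ∧ ready) at every j in [4,8]:
  j=4: holds (witness at 5)
  j=5: holds (witness at 5)
  j=6: holds (witness at 8)
  j=7: holds (witness at 8)
  j=8: holds (witness at 8)
All positions satisfy it → formula holds.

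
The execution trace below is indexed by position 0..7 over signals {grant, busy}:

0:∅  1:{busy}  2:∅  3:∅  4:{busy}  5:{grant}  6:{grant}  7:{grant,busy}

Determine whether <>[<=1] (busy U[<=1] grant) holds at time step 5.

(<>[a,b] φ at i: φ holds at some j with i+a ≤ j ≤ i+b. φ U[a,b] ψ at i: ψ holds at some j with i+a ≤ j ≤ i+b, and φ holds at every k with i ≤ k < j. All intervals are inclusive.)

Yes

Check (busy U[<=1] grant) at each j in [5,6]:
  j=5: holds
  j=6: holds
Found at j=5 → formula holds.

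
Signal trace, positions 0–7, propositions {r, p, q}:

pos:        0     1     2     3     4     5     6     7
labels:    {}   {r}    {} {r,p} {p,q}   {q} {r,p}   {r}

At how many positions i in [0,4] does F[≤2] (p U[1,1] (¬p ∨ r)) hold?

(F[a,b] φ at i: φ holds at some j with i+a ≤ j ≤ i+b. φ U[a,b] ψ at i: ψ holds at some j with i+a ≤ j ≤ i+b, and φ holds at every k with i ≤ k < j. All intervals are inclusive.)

3

Evaluate at each i in [0,4]:
  i=0: ✗ (none in [0,2])
  i=1: ✗ (none in [1,3])
  i=2: ✓ (witness j=4)
  i=3: ✓ (witness j=4)
  i=4: ✓ (witness j=4)
Positions where it holds: {2, 3, 4} → 3.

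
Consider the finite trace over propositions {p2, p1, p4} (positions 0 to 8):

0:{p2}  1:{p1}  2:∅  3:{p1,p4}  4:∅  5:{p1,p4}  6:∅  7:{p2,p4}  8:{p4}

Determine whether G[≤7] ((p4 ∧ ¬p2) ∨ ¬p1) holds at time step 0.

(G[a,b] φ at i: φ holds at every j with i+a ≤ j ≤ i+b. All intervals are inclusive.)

No

Check ((p4 ∧ ¬p2) ∨ ¬p1) at every j in [0,7]:
  j=0: true
  j=1: false
  j=2: true
  j=3: true
  j=4: true
  j=5: true
  j=6: true
  j=7: true
Fails at j=1 → formula fails.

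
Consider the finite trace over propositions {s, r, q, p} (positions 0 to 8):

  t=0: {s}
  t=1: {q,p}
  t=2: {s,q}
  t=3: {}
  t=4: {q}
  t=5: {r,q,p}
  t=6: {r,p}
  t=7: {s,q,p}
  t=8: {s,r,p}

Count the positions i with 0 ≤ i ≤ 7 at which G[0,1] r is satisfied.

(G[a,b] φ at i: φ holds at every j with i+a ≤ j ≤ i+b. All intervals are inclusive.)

Evaluate at each i in [0,7]:
  i=0: ✗ (fails at j=0)
  i=1: ✗ (fails at j=1)
  i=2: ✗ (fails at j=2)
  i=3: ✗ (fails at j=3)
  i=4: ✗ (fails at j=4)
  i=5: ✓ (all of [5,6])
  i=6: ✗ (fails at j=7)
  i=7: ✗ (fails at j=7)
Positions where it holds: {5} → 1.

1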